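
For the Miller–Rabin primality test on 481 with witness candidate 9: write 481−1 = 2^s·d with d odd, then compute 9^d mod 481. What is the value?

481 − 1 = 480 = 2^5 · 15, so d = 15.
9^1 ≡ 9 (mod 481)
9^2 ≡ 9^2 = 81 ≡ 81 (mod 481)
9^4 ≡ 81^2 = 6561 ≡ 308 (mod 481)
9^8 ≡ 308^2 = 94864 ≡ 107 (mod 481)
15 = 8 + 4 + 2 + 1 in binary powers of 2.
So 9^15 ≡ 107 · 308 · 81 · 9 ≡ 417 (mod 481).
Squaring chain: 417 → 248 → 417 → 248 → 417; never reaches −1, so base 9 is a Miller–Rabin witness that 481 is composite.

417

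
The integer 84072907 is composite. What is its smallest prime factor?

84072907 is odd.
Digit sum 37, not divisible by 3.
Ends in 7: not divisible by 5.
7: 84072907 = 7·12010415 + 2
11: 84072907 = 11·7642991 + 6
13: 84072907 = 13·6467146 + 9
17: 84072907 = 17·4945465 + 2
19: 84072907 = 19·4424889 + 16
23: 84072907 = 23·3655343 + 18
29: 84072907 = 29·2899065 + 22
31: 84072907 = 31·2712029 + 8
37: 84072907 = 37·2272240 + 27
41: 84072907 = 41·2050558 + 29
43: 84072907 = 43·1955183 + 38
47: 84072907 = 47·1788785 + 12
53: 84072907 = 53·1586281 + 14
59: 84072907 = 59·1424964 + 31
61: 84072907 = 61·1378244 + 23
67: 84072907 = 67·1254819 + 34
71: 84072907 = 71·1184125 + 32
73: 84072907 = 73·1151683 + 48
79: 84072907 = 79·1064214 + 1
83: 84072907 = 83·1012926 + 49
89: 84072907 = 89·944639 + 36
97: 84072907 = 97·866731

97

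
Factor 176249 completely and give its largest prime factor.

97

176249 = 23 · 7663
7663 = 79 · 97
97 is prime.
So 176249 = 23 · 79 · 97; the largest prime factor is 97.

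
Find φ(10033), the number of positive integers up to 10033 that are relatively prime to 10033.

9828

Factor: 10033 = 79 · 127.
φ(10033) = (79−1) · (127−1) = 78 · 126 = 9828.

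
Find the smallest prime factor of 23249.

23249 is odd.
Digit sum 20, not divisible by 3.
Ends in 9: not divisible by 5.
7: 23249 = 7·3321 + 2
11: 23249 = 11·2113 + 6
13: 23249 = 13·1788 + 5
17: 23249 = 17·1367 + 10
19: 23249 = 19·1223 + 12
23: 23249 = 23·1010 + 19
29: 23249 = 29·801 + 20
31: 23249 = 31·749 + 30
37: 23249 = 37·628 + 13
41: 23249 = 41·567 + 2
43: 23249 = 43·540 + 29
47: 23249 = 47·494 + 31
53: 23249 = 53·438 + 35
59: 23249 = 59·394 + 3
61: 23249 = 61·381 + 8
67: 23249 = 67·347

67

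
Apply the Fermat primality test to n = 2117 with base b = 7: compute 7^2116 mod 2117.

7^1 ≡ 7 (mod 2117)
7^2 ≡ 7^2 = 49 ≡ 49 (mod 2117)
7^4 ≡ 49^2 = 2401 ≡ 284 (mod 2117)
7^8 ≡ 284^2 = 80656 ≡ 210 (mod 2117)
7^16 ≡ 210^2 = 44100 ≡ 1760 (mod 2117)
7^32 ≡ 1760^2 = 3097600 ≡ 429 (mod 2117)
7^64 ≡ 429^2 = 184041 ≡ 1979 (mod 2117)
7^128 ≡ 1979^2 = 3916441 ≡ 2108 (mod 2117)
7^256 ≡ 2108^2 = 4443664 ≡ 81 (mod 2117)
7^512 ≡ 81^2 = 6561 ≡ 210 (mod 2117)
7^1024 ≡ 210^2 = 44100 ≡ 1760 (mod 2117)
7^2048 ≡ 1760^2 = 3097600 ≡ 429 (mod 2117)
2116 = 2048 + 64 + 4 in binary powers of 2.
So 7^2116 ≡ 429 · 1979 · 284 ≡ 1963 (mod 2117).
Since 1963 ≠ 1, base 7 is a Fermat witness: 2117 is composite.

1963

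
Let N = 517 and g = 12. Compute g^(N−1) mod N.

12^1 ≡ 12 (mod 517)
12^2 ≡ 12^2 = 144 ≡ 144 (mod 517)
12^4 ≡ 144^2 = 20736 ≡ 56 (mod 517)
12^8 ≡ 56^2 = 3136 ≡ 34 (mod 517)
12^16 ≡ 34^2 = 1156 ≡ 122 (mod 517)
12^32 ≡ 122^2 = 14884 ≡ 408 (mod 517)
12^64 ≡ 408^2 = 166464 ≡ 507 (mod 517)
12^128 ≡ 507^2 = 257049 ≡ 100 (mod 517)
12^256 ≡ 100^2 = 10000 ≡ 177 (mod 517)
12^512 ≡ 177^2 = 31329 ≡ 309 (mod 517)
516 = 512 + 4 in binary powers of 2.
So 12^516 ≡ 309 · 56 ≡ 243 (mod 517).
Since 243 ≠ 1, base 12 is a Fermat witness: 517 is composite.

243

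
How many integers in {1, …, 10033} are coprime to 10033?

Factor: 10033 = 79 · 127.
φ(10033) = (79−1) · (127−1) = 78 · 126 = 9828.

9828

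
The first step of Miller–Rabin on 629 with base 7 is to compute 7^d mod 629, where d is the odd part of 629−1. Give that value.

629 − 1 = 628 = 2^2 · 157, so d = 157.
7^1 ≡ 7 (mod 629)
7^2 ≡ 7^2 = 49 ≡ 49 (mod 629)
7^4 ≡ 49^2 = 2401 ≡ 514 (mod 629)
7^8 ≡ 514^2 = 264196 ≡ 16 (mod 629)
7^16 ≡ 16^2 = 256 ≡ 256 (mod 629)
7^32 ≡ 256^2 = 65536 ≡ 120 (mod 629)
7^64 ≡ 120^2 = 14400 ≡ 562 (mod 629)
7^128 ≡ 562^2 = 315844 ≡ 86 (mod 629)
157 = 128 + 16 + 8 + 4 + 1 in binary powers of 2.
So 7^157 ≡ 86 · 256 · 16 · 514 · 7 ≡ 329 (mod 629).
Squaring chain: 329 → 53; never reaches −1, so base 7 is a Miller–Rabin witness that 629 is composite.

329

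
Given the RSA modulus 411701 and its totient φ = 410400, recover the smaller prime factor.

541

φ(n) = (p−1)(q−1) = n − (p+q) + 1, so p + q = 411701 − 410400 + 1 = 1302.
p and q are the roots of t² − 1302t + 411701 = 0.
Discriminant: 1302² − 4·411701 = 1695204 − 1646804 = 48400; √48400 = 220.
q = (1302 − 220)/2 = 541, p = (1302 + 220)/2 = 761.
Check: 541 · 761 = 411701.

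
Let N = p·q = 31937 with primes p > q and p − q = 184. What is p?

293

Since p = q + 184, we have 31937 = q(q + 184), so q² + 184q − 31937 = 0.
Discriminant: 184² + 4·31937 = 33856 + 127748 = 161604; √161604 = 402.
q = (−184 + 402)/2 = 109, and p = q + 184 = 293.
Check: 109 · 293 = 31937.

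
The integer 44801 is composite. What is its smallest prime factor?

71

44801 is odd.
Digit sum 17, not divisible by 3.
Ends in 1: not divisible by 5.
7: 44801 = 7·6400 + 1
11: 44801 = 11·4072 + 9
13: 44801 = 13·3446 + 3
17: 44801 = 17·2635 + 6
19: 44801 = 19·2357 + 18
23: 44801 = 23·1947 + 20
29: 44801 = 29·1544 + 25
31: 44801 = 31·1445 + 6
37: 44801 = 37·1210 + 31
41: 44801 = 41·1092 + 29
43: 44801 = 43·1041 + 38
47: 44801 = 47·953 + 10
53: 44801 = 53·845 + 16
59: 44801 = 59·759 + 20
61: 44801 = 61·734 + 27
67: 44801 = 67·668 + 45
71: 44801 = 71·631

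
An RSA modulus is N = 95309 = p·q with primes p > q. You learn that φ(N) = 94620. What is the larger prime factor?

499

φ(n) = (p−1)(q−1) = n − (p+q) + 1, so p + q = 95309 − 94620 + 1 = 690.
p and q are the roots of t² − 690t + 95309 = 0.
Discriminant: 690² − 4·95309 = 476100 − 381236 = 94864; √94864 = 308.
q = (690 − 308)/2 = 191, p = (690 + 308)/2 = 499.
Check: 191 · 499 = 95309.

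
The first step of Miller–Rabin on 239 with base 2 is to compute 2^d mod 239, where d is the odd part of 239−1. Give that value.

1

239 − 1 = 238 = 2^1 · 119, so d = 119.
2^1 ≡ 2 (mod 239)
2^2 ≡ 2^2 = 4 ≡ 4 (mod 239)
2^4 ≡ 4^2 = 16 ≡ 16 (mod 239)
2^8 ≡ 16^2 = 256 ≡ 17 (mod 239)
2^16 ≡ 17^2 = 289 ≡ 50 (mod 239)
2^32 ≡ 50^2 = 2500 ≡ 110 (mod 239)
2^64 ≡ 110^2 = 12100 ≡ 150 (mod 239)
119 = 64 + 32 + 16 + 4 + 2 + 1 in binary powers of 2.
So 2^119 ≡ 150 · 110 · 50 · 16 · 4 · 2 ≡ 1 (mod 239).
Since 2^d ≡ 1 (mod 239), base 2 does not prove 239 composite.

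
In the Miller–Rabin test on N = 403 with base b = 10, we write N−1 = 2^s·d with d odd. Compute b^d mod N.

403 − 1 = 402 = 2^1 · 201, so d = 201.
10^1 ≡ 10 (mod 403)
10^2 ≡ 10^2 = 100 ≡ 100 (mod 403)
10^4 ≡ 100^2 = 10000 ≡ 328 (mod 403)
10^8 ≡ 328^2 = 107584 ≡ 386 (mod 403)
10^16 ≡ 386^2 = 148996 ≡ 289 (mod 403)
10^32 ≡ 289^2 = 83521 ≡ 100 (mod 403)
10^64 ≡ 100^2 = 10000 ≡ 328 (mod 403)
10^128 ≡ 328^2 = 107584 ≡ 386 (mod 403)
201 = 128 + 64 + 8 + 1 in binary powers of 2.
So 10^201 ≡ 386 · 328 · 386 · 10 ≡ 64 (mod 403).
Squaring chain: 64; never reaches −1, so base 10 is a Miller–Rabin witness that 403 is composite.

64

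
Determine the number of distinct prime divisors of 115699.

3

115699 = 37 · 3127
3127 = 53 · 59
115699 = 37 · 53 · 59, which has 3 distinct prime factors.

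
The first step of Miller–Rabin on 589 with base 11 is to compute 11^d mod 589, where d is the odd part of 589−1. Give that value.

77

589 − 1 = 588 = 2^2 · 147, so d = 147.
11^1 ≡ 11 (mod 589)
11^2 ≡ 11^2 = 121 ≡ 121 (mod 589)
11^4 ≡ 121^2 = 14641 ≡ 505 (mod 589)
11^8 ≡ 505^2 = 255025 ≡ 577 (mod 589)
11^16 ≡ 577^2 = 332929 ≡ 144 (mod 589)
11^32 ≡ 144^2 = 20736 ≡ 121 (mod 589)
11^64 ≡ 121^2 = 14641 ≡ 505 (mod 589)
11^128 ≡ 505^2 = 255025 ≡ 577 (mod 589)
147 = 128 + 16 + 2 + 1 in binary powers of 2.
So 11^147 ≡ 577 · 144 · 121 · 11 ≡ 77 (mod 589).
Squaring chain: 77 → 39; never reaches −1, so base 11 is a Miller–Rabin witness that 589 is composite.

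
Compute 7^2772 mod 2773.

7^1 ≡ 7 (mod 2773)
7^2 ≡ 7^2 = 49 ≡ 49 (mod 2773)
7^4 ≡ 49^2 = 2401 ≡ 2401 (mod 2773)
7^8 ≡ 2401^2 = 5764801 ≡ 2507 (mod 2773)
7^16 ≡ 2507^2 = 6285049 ≡ 1431 (mod 2773)
7^32 ≡ 1431^2 = 2047761 ≡ 1287 (mod 2773)
7^64 ≡ 1287^2 = 1656369 ≡ 888 (mod 2773)
7^128 ≡ 888^2 = 788544 ≡ 1012 (mod 2773)
7^256 ≡ 1012^2 = 1024144 ≡ 907 (mod 2773)
7^512 ≡ 907^2 = 822649 ≡ 1841 (mod 2773)
7^1024 ≡ 1841^2 = 3389281 ≡ 675 (mod 2773)
7^2048 ≡ 675^2 = 455625 ≡ 853 (mod 2773)
2772 = 2048 + 512 + 128 + 64 + 16 + 4 in binary powers of 2.
So 7^2772 ≡ 853 · 1841 · 1012 · 888 · 1431 · 2401 ≡ 1521 (mod 2773).
Since 1521 ≠ 1, base 7 is a Fermat witness: 2773 is composite.

1521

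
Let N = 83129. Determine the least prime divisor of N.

83129 is odd.
Digit sum 23, not divisible by 3.
Ends in 9: not divisible by 5.
7: 83129 = 7·11875 + 4
11: 83129 = 11·7557 + 2
13: 83129 = 13·6394 + 7
17: 83129 = 17·4889 + 16
19: 83129 = 19·4375 + 4
23: 83129 = 23·3614 + 7
29: 83129 = 29·2866 + 15
31: 83129 = 31·2681 + 18
37: 83129 = 37·2246 + 27
41: 83129 = 41·2027 + 22
43: 83129 = 43·1933 + 10
47: 83129 = 47·1768 + 33
53: 83129 = 53·1568 + 25
59: 83129 = 59·1408 + 57
61: 83129 = 61·1362 + 47
67: 83129 = 67·1240 + 49
71: 83129 = 71·1170 + 59
73: 83129 = 73·1138 + 55
79: 83129 = 79·1052 + 21
83: 83129 = 83·1001 + 46
89: 83129 = 89·934 + 3
97: 83129 = 97·857

97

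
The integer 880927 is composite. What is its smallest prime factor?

31

880927 is odd.
Digit sum 34, not divisible by 3.
Ends in 7: not divisible by 5.
7: 880927 = 7·125846 + 5
11: 880927 = 11·80084 + 3
13: 880927 = 13·67763 + 8
17: 880927 = 17·51819 + 4
19: 880927 = 19·46364 + 11
23: 880927 = 23·38301 + 4
29: 880927 = 29·30376 + 23
31: 880927 = 31·28417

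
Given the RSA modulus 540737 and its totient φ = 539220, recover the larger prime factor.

φ(n) = (p−1)(q−1) = n − (p+q) + 1, so p + q = 540737 − 539220 + 1 = 1518.
p and q are the roots of t² − 1518t + 540737 = 0.
Discriminant: 1518² − 4·540737 = 2304324 − 2162948 = 141376; √141376 = 376.
q = (1518 − 376)/2 = 571, p = (1518 + 376)/2 = 947.
Check: 571 · 947 = 540737.

947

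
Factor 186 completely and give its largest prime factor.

31

186 = 2 · 93
93 = 3 · 31
31 is prime.
So 186 = 2 · 3 · 31; the largest prime factor is 31.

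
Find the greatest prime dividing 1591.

1591 = 37 · 43
43 is prime.
So 1591 = 37 · 43; the largest prime factor is 43.

43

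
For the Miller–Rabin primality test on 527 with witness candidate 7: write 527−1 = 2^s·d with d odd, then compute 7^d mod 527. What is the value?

165

527 − 1 = 526 = 2^1 · 263, so d = 263.
7^1 ≡ 7 (mod 527)
7^2 ≡ 7^2 = 49 ≡ 49 (mod 527)
7^4 ≡ 49^2 = 2401 ≡ 293 (mod 527)
7^8 ≡ 293^2 = 85849 ≡ 475 (mod 527)
7^16 ≡ 475^2 = 225625 ≡ 69 (mod 527)
7^32 ≡ 69^2 = 4761 ≡ 18 (mod 527)
7^64 ≡ 18^2 = 324 ≡ 324 (mod 527)
7^128 ≡ 324^2 = 104976 ≡ 103 (mod 527)
7^256 ≡ 103^2 = 10609 ≡ 69 (mod 527)
263 = 256 + 4 + 2 + 1 in binary powers of 2.
So 7^263 ≡ 69 · 293 · 49 · 7 ≡ 165 (mod 527).
Squaring chain: 165; never reaches −1, so base 7 is a Miller–Rabin witness that 527 is composite.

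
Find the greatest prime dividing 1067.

1067 = 11 · 97
97 is prime.
So 1067 = 11 · 97; the largest prime factor is 97.

97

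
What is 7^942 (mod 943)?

156

7^1 ≡ 7 (mod 943)
7^2 ≡ 7^2 = 49 ≡ 49 (mod 943)
7^4 ≡ 49^2 = 2401 ≡ 515 (mod 943)
7^8 ≡ 515^2 = 265225 ≡ 242 (mod 943)
7^16 ≡ 242^2 = 58564 ≡ 98 (mod 943)
7^32 ≡ 98^2 = 9604 ≡ 174 (mod 943)
7^64 ≡ 174^2 = 30276 ≡ 100 (mod 943)
7^128 ≡ 100^2 = 10000 ≡ 570 (mod 943)
7^256 ≡ 570^2 = 324900 ≡ 508 (mod 943)
7^512 ≡ 508^2 = 258064 ≡ 625 (mod 943)
942 = 512 + 256 + 128 + 32 + 8 + 4 + 2 in binary powers of 2.
So 7^942 ≡ 625 · 508 · 570 · 174 · 242 · 515 · 49 ≡ 156 (mod 943).
Since 156 ≠ 1, base 7 is a Fermat witness: 943 is composite.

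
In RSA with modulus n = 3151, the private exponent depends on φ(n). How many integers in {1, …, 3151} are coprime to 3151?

Factor: 3151 = 23 · 137.
φ(3151) = (23−1) · (137−1) = 22 · 136 = 2992.

2992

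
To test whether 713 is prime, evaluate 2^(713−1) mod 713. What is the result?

2^1 ≡ 2 (mod 713)
2^2 ≡ 2^2 = 4 ≡ 4 (mod 713)
2^4 ≡ 4^2 = 16 ≡ 16 (mod 713)
2^8 ≡ 16^2 = 256 ≡ 256 (mod 713)
2^16 ≡ 256^2 = 65536 ≡ 653 (mod 713)
2^32 ≡ 653^2 = 426409 ≡ 35 (mod 713)
2^64 ≡ 35^2 = 1225 ≡ 512 (mod 713)
2^128 ≡ 512^2 = 262144 ≡ 473 (mod 713)
2^256 ≡ 473^2 = 223729 ≡ 560 (mod 713)
2^512 ≡ 560^2 = 313600 ≡ 593 (mod 713)
712 = 512 + 128 + 64 + 8 in binary powers of 2.
So 2^712 ≡ 593 · 473 · 512 · 256 ≡ 624 (mod 713).
Since 624 ≠ 1, base 2 is a Fermat witness: 713 is composite.

624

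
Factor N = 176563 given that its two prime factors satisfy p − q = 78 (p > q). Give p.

Since p = q + 78, we have 176563 = q(q + 78), so q² + 78q − 176563 = 0.
Discriminant: 78² + 4·176563 = 6084 + 706252 = 712336; √712336 = 844.
q = (−78 + 844)/2 = 383, and p = q + 78 = 461.
Check: 383 · 461 = 176563.

461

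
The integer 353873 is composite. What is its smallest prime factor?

13

353873 is odd.
Digit sum 29, not divisible by 3.
Ends in 3: not divisible by 5.
7: 353873 = 7·50553 + 2
11: 353873 = 11·32170 + 3
13: 353873 = 13·27221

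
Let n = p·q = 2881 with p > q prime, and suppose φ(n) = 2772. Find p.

φ(n) = (p−1)(q−1) = n − (p+q) + 1, so p + q = 2881 − 2772 + 1 = 110.
p and q are the roots of t² − 110t + 2881 = 0.
Discriminant: 110² − 4·2881 = 12100 − 11524 = 576; √576 = 24.
q = (110 − 24)/2 = 43, p = (110 + 24)/2 = 67.
Check: 43 · 67 = 2881.

67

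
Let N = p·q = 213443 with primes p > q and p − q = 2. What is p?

463

Since p = q + 2, we have 213443 = q(q + 2), so q² + 2q − 213443 = 0.
Discriminant: 2² + 4·213443 = 4 + 853772 = 853776; √853776 = 924.
q = (−2 + 924)/2 = 461, and p = q + 2 = 463.
Check: 461 · 463 = 213443.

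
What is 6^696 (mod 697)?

305

6^1 ≡ 6 (mod 697)
6^2 ≡ 6^2 = 36 ≡ 36 (mod 697)
6^4 ≡ 36^2 = 1296 ≡ 599 (mod 697)
6^8 ≡ 599^2 = 358801 ≡ 543 (mod 697)
6^16 ≡ 543^2 = 294849 ≡ 18 (mod 697)
6^32 ≡ 18^2 = 324 ≡ 324 (mod 697)
6^64 ≡ 324^2 = 104976 ≡ 426 (mod 697)
6^128 ≡ 426^2 = 181476 ≡ 256 (mod 697)
6^256 ≡ 256^2 = 65536 ≡ 18 (mod 697)
6^512 ≡ 18^2 = 324 ≡ 324 (mod 697)
696 = 512 + 128 + 32 + 16 + 8 in binary powers of 2.
So 6^696 ≡ 324 · 256 · 324 · 18 · 543 ≡ 305 (mod 697).
Since 305 ≠ 1, base 6 is a Fermat witness: 697 is composite.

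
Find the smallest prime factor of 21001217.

21001217 is odd.
Digit sum 14, not divisible by 3.
Ends in 7: not divisible by 5.
7: 21001217 = 7·3000173 + 6
11: 21001217 = 11·1909201 + 6
13: 21001217 = 13·1615478 + 3
17: 21001217 = 17·1235365 + 12
19: 21001217 = 19·1105327 + 4
23: 21001217 = 23·913096 + 9
29: 21001217 = 29·724179 + 26
31: 21001217 = 31·677458 + 19
37: 21001217 = 37·567600 + 17
41: 21001217 = 41·512224 + 33
43: 21001217 = 43·488400 + 17
47: 21001217 = 47·446834 + 19
53: 21001217 = 53·396249 + 20
59: 21001217 = 59·355952 + 49
61: 21001217 = 61·344282 + 15
67: 21001217 = 67·313451

67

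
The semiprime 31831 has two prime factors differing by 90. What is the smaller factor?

Since p = q + 90, we have 31831 = q(q + 90), so q² + 90q − 31831 = 0.
Discriminant: 90² + 4·31831 = 8100 + 127324 = 135424; √135424 = 368.
q = (−90 + 368)/2 = 139, and p = q + 90 = 229.
Check: 139 · 229 = 31831.

139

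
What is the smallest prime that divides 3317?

3317 is odd.
Digit sum 14, not divisible by 3.
Ends in 7: not divisible by 5.
7: 3317 = 7·473 + 6
11: 3317 = 11·301 + 6
13: 3317 = 13·255 + 2
17: 3317 = 17·195 + 2
19: 3317 = 19·174 + 11
23: 3317 = 23·144 + 5
29: 3317 = 29·114 + 11
31: 3317 = 31·107

31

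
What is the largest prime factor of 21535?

21535 = 5 · 4307
4307 = 59 · 73
73 is prime.
So 21535 = 5 · 59 · 73; the largest prime factor is 73.

73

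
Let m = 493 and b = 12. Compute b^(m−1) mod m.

378

12^1 ≡ 12 (mod 493)
12^2 ≡ 12^2 = 144 ≡ 144 (mod 493)
12^4 ≡ 144^2 = 20736 ≡ 30 (mod 493)
12^8 ≡ 30^2 = 900 ≡ 407 (mod 493)
12^16 ≡ 407^2 = 165649 ≡ 1 (mod 493)
12^32 ≡ 1^2 = 1 ≡ 1 (mod 493)
12^64 ≡ 1^2 = 1 ≡ 1 (mod 493)
12^128 ≡ 1^2 = 1 ≡ 1 (mod 493)
12^256 ≡ 1^2 = 1 ≡ 1 (mod 493)
492 = 256 + 128 + 64 + 32 + 8 + 4 in binary powers of 2.
So 12^492 ≡ 1 · 1 · 1 · 1 · 407 · 30 ≡ 378 (mod 493).
Since 378 ≠ 1, base 12 is a Fermat witness: 493 is composite.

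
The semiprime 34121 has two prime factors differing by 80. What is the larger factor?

229

Since p = q + 80, we have 34121 = q(q + 80), so q² + 80q − 34121 = 0.
Discriminant: 80² + 4·34121 = 6400 + 136484 = 142884; √142884 = 378.
q = (−80 + 378)/2 = 149, and p = q + 80 = 229.
Check: 149 · 229 = 34121.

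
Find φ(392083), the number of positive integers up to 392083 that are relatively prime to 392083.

Factor: 392083 = 41 · 73 · 131.
φ(392083) = (41−1) · (73−1) · (131−1) = 40 · 72 · 130 = 374400.

374400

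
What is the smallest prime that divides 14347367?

97

14347367 is odd.
Digit sum 35, not divisible by 3.
Ends in 7: not divisible by 5.
7: 14347367 = 7·2049623 + 6
11: 14347367 = 11·1304306 + 1
13: 14347367 = 13·1103643 + 8
17: 14347367 = 17·843962 + 13
19: 14347367 = 19·755124 + 11
23: 14347367 = 23·623798 + 13
29: 14347367 = 29·494736 + 23
31: 14347367 = 31·462818 + 9
37: 14347367 = 37·387766 + 25
41: 14347367 = 41·349935 + 32
43: 14347367 = 43·333659 + 30
47: 14347367 = 47·305263 + 6
53: 14347367 = 53·270705 + 2
59: 14347367 = 59·243175 + 42
61: 14347367 = 61·235202 + 45
67: 14347367 = 67·214139 + 54
71: 14347367 = 71·202075 + 42
73: 14347367 = 73·196539 + 20
79: 14347367 = 79·181612 + 19
83: 14347367 = 83·172859 + 70
89: 14347367 = 89·161206 + 33
97: 14347367 = 97·147911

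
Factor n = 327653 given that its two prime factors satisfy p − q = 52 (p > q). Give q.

547

Since p = q + 52, we have 327653 = q(q + 52), so q² + 52q − 327653 = 0.
Discriminant: 52² + 4·327653 = 2704 + 1310612 = 1313316; √1313316 = 1146.
q = (−52 + 1146)/2 = 547, and p = q + 52 = 599.
Check: 547 · 599 = 327653.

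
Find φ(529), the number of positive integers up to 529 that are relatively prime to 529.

506

Factor: 529 = 23^2.
φ(529) = 23^1·(23−1) = 506.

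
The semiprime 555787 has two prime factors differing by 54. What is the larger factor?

Since p = q + 54, we have 555787 = q(q + 54), so q² + 54q − 555787 = 0.
Discriminant: 54² + 4·555787 = 2916 + 2223148 = 2226064; √2226064 = 1492.
q = (−54 + 1492)/2 = 719, and p = q + 54 = 773.
Check: 719 · 773 = 555787.

773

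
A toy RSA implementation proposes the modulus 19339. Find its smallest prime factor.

19339 is odd.
Digit sum 25, not divisible by 3.
Ends in 9: not divisible by 5.
7: 19339 = 7·2762 + 5
11: 19339 = 11·1758 + 1
13: 19339 = 13·1487 + 8
17: 19339 = 17·1137 + 10
19: 19339 = 19·1017 + 16
23: 19339 = 23·840 + 19
29: 19339 = 29·666 + 25
31: 19339 = 31·623 + 26
37: 19339 = 37·522 + 25
41: 19339 = 41·471 + 28
43: 19339 = 43·449 + 32
47: 19339 = 47·411 + 22
53: 19339 = 53·364 + 47
59: 19339 = 59·327 + 46
61: 19339 = 61·317 + 2
67: 19339 = 67·288 + 43
71: 19339 = 71·272 + 27
73: 19339 = 73·264 + 67
79: 19339 = 79·244 + 63
83: 19339 = 83·233

83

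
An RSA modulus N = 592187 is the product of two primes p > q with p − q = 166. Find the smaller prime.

691

Since p = q + 166, we have 592187 = q(q + 166), so q² + 166q − 592187 = 0.
Discriminant: 166² + 4·592187 = 27556 + 2368748 = 2396304; √2396304 = 1548.
q = (−166 + 1548)/2 = 691, and p = q + 166 = 857.
Check: 691 · 857 = 592187.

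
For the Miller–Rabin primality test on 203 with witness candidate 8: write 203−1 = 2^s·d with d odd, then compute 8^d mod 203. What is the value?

155

203 − 1 = 202 = 2^1 · 101, so d = 101.
8^1 ≡ 8 (mod 203)
8^2 ≡ 8^2 = 64 ≡ 64 (mod 203)
8^4 ≡ 64^2 = 4096 ≡ 36 (mod 203)
8^8 ≡ 36^2 = 1296 ≡ 78 (mod 203)
8^16 ≡ 78^2 = 6084 ≡ 197 (mod 203)
8^32 ≡ 197^2 = 38809 ≡ 36 (mod 203)
8^64 ≡ 36^2 = 1296 ≡ 78 (mod 203)
101 = 64 + 32 + 4 + 1 in binary powers of 2.
So 8^101 ≡ 78 · 36 · 36 · 8 ≡ 155 (mod 203).
Squaring chain: 155; never reaches −1, so base 8 is a Miller–Rabin witness that 203 is composite.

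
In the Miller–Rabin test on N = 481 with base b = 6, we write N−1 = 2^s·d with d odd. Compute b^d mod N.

481 − 1 = 480 = 2^5 · 15, so d = 15.
6^1 ≡ 6 (mod 481)
6^2 ≡ 6^2 = 36 ≡ 36 (mod 481)
6^4 ≡ 36^2 = 1296 ≡ 334 (mod 481)
6^8 ≡ 334^2 = 111556 ≡ 445 (mod 481)
15 = 8 + 4 + 2 + 1 in binary powers of 2.
So 6^15 ≡ 445 · 334 · 36 · 6 ≡ 216 (mod 481).
Squaring chain: 216 → 480 → 1 → 1 → 1; reaches −1, so base 6 does not prove 481 composite.

216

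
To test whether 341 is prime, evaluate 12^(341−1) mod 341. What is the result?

12^1 ≡ 12 (mod 341)
12^2 ≡ 12^2 = 144 ≡ 144 (mod 341)
12^4 ≡ 144^2 = 20736 ≡ 276 (mod 341)
12^8 ≡ 276^2 = 76176 ≡ 133 (mod 341)
12^16 ≡ 133^2 = 17689 ≡ 298 (mod 341)
12^32 ≡ 298^2 = 88804 ≡ 144 (mod 341)
12^64 ≡ 144^2 = 20736 ≡ 276 (mod 341)
12^128 ≡ 276^2 = 76176 ≡ 133 (mod 341)
12^256 ≡ 133^2 = 17689 ≡ 298 (mod 341)
340 = 256 + 64 + 16 + 4 in binary powers of 2.
So 12^340 ≡ 298 · 276 · 298 · 276 ≡ 56 (mod 341).
Since 56 ≠ 1, base 12 is a Fermat witness: 341 is composite.

56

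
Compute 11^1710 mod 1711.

11^1 ≡ 11 (mod 1711)
11^2 ≡ 11^2 = 121 ≡ 121 (mod 1711)
11^4 ≡ 121^2 = 14641 ≡ 953 (mod 1711)
11^8 ≡ 953^2 = 908209 ≡ 1379 (mod 1711)
11^16 ≡ 1379^2 = 1901641 ≡ 720 (mod 1711)
11^32 ≡ 720^2 = 518400 ≡ 1678 (mod 1711)
11^64 ≡ 1678^2 = 2815684 ≡ 1089 (mod 1711)
11^128 ≡ 1089^2 = 1185921 ≡ 198 (mod 1711)
11^256 ≡ 198^2 = 39204 ≡ 1562 (mod 1711)
11^512 ≡ 1562^2 = 2439844 ≡ 1669 (mod 1711)
11^1024 ≡ 1669^2 = 2785561 ≡ 53 (mod 1711)
1710 = 1024 + 512 + 128 + 32 + 8 + 4 + 2 in binary powers of 2.
So 11^1710 ≡ 53 · 1669 · 198 · 1678 · 1379 · 953 · 121 ≡ 1078 (mod 1711).
Since 1078 ≠ 1, base 11 is a Fermat witness: 1711 is composite.

1078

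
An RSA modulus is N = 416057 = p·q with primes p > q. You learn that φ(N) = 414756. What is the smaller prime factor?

563

φ(n) = (p−1)(q−1) = n − (p+q) + 1, so p + q = 416057 − 414756 + 1 = 1302.
p and q are the roots of t² − 1302t + 416057 = 0.
Discriminant: 1302² − 4·416057 = 1695204 − 1664228 = 30976; √30976 = 176.
q = (1302 − 176)/2 = 563, p = (1302 + 176)/2 = 739.
Check: 563 · 739 = 416057.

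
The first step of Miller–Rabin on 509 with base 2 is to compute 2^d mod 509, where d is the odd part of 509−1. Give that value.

301

509 − 1 = 508 = 2^2 · 127, so d = 127.
2^1 ≡ 2 (mod 509)
2^2 ≡ 2^2 = 4 ≡ 4 (mod 509)
2^4 ≡ 4^2 = 16 ≡ 16 (mod 509)
2^8 ≡ 16^2 = 256 ≡ 256 (mod 509)
2^16 ≡ 256^2 = 65536 ≡ 384 (mod 509)
2^32 ≡ 384^2 = 147456 ≡ 355 (mod 509)
2^64 ≡ 355^2 = 126025 ≡ 302 (mod 509)
127 = 64 + 32 + 16 + 8 + 4 + 2 + 1 in binary powers of 2.
So 2^127 ≡ 302 · 355 · 384 · 256 · 16 · 4 · 2 ≡ 301 (mod 509).
Squaring chain: 301 → 508; reaches −1, so base 2 does not prove 509 composite.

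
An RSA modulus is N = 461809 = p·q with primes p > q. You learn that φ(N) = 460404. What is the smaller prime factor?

523

φ(n) = (p−1)(q−1) = n − (p+q) + 1, so p + q = 461809 − 460404 + 1 = 1406.
p and q are the roots of t² − 1406t + 461809 = 0.
Discriminant: 1406² − 4·461809 = 1976836 − 1847236 = 129600; √129600 = 360.
q = (1406 − 360)/2 = 523, p = (1406 + 360)/2 = 883.
Check: 523 · 883 = 461809.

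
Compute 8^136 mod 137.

1

8^1 ≡ 8 (mod 137)
8^2 ≡ 8^2 = 64 ≡ 64 (mod 137)
8^4 ≡ 64^2 = 4096 ≡ 123 (mod 137)
8^8 ≡ 123^2 = 15129 ≡ 59 (mod 137)
8^16 ≡ 59^2 = 3481 ≡ 56 (mod 137)
8^32 ≡ 56^2 = 3136 ≡ 122 (mod 137)
8^64 ≡ 122^2 = 14884 ≡ 88 (mod 137)
8^128 ≡ 88^2 = 7744 ≡ 72 (mod 137)
136 = 128 + 8 in binary powers of 2.
So 8^136 ≡ 72 · 59 ≡ 1 (mod 137).
Since the result is 1, base 8 gives no evidence that 137 is composite.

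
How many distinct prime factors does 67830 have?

67830 = 2 · 33915
33915 = 3 · 11305
11305 = 5 · 2261
2261 = 7 · 323
323 = 17 · 19
67830 = 2 · 3 · 5 · 7 · 17 · 19, which has 6 distinct prime factors.

6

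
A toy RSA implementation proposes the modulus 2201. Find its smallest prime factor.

31

2201 is odd.
Digit sum 5, not divisible by 3.
Ends in 1: not divisible by 5.
7: 2201 = 7·314 + 3
11: 2201 = 11·200 + 1
13: 2201 = 13·169 + 4
17: 2201 = 17·129 + 8
19: 2201 = 19·115 + 16
23: 2201 = 23·95 + 16
29: 2201 = 29·75 + 26
31: 2201 = 31·71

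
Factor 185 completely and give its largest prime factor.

37

185 = 5 · 37
37 is prime.
So 185 = 5 · 37; the largest prime factor is 37.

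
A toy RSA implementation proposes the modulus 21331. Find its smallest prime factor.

83

21331 is odd.
Digit sum 10, not divisible by 3.
Ends in 1: not divisible by 5.
7: 21331 = 7·3047 + 2
11: 21331 = 11·1939 + 2
13: 21331 = 13·1640 + 11
17: 21331 = 17·1254 + 13
19: 21331 = 19·1122 + 13
23: 21331 = 23·927 + 10
29: 21331 = 29·735 + 16
31: 21331 = 31·688 + 3
37: 21331 = 37·576 + 19
41: 21331 = 41·520 + 11
43: 21331 = 43·496 + 3
47: 21331 = 47·453 + 40
53: 21331 = 53·402 + 25
59: 21331 = 59·361 + 32
61: 21331 = 61·349 + 42
67: 21331 = 67·318 + 25
71: 21331 = 71·300 + 31
73: 21331 = 73·292 + 15
79: 21331 = 79·270 + 1
83: 21331 = 83·257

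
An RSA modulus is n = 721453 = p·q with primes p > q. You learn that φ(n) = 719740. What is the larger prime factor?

φ(n) = (p−1)(q−1) = n − (p+q) + 1, so p + q = 721453 − 719740 + 1 = 1714.
p and q are the roots of t² − 1714t + 721453 = 0.
Discriminant: 1714² − 4·721453 = 2937796 − 2885812 = 51984; √51984 = 228.
q = (1714 − 228)/2 = 743, p = (1714 + 228)/2 = 971.
Check: 743 · 971 = 721453.

971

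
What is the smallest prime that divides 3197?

3197 is odd.
Digit sum 20, not divisible by 3.
Ends in 7: not divisible by 5.
7: 3197 = 7·456 + 5
11: 3197 = 11·290 + 7
13: 3197 = 13·245 + 12
17: 3197 = 17·188 + 1
19: 3197 = 19·168 + 5
23: 3197 = 23·139

23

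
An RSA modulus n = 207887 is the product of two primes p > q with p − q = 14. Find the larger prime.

Since p = q + 14, we have 207887 = q(q + 14), so q² + 14q − 207887 = 0.
Discriminant: 14² + 4·207887 = 196 + 831548 = 831744; √831744 = 912.
q = (−14 + 912)/2 = 449, and p = q + 14 = 463.
Check: 449 · 463 = 207887.

463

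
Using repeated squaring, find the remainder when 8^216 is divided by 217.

8^1 ≡ 8 (mod 217)
8^2 ≡ 8^2 = 64 ≡ 64 (mod 217)
8^4 ≡ 64^2 = 4096 ≡ 190 (mod 217)
8^8 ≡ 190^2 = 36100 ≡ 78 (mod 217)
8^16 ≡ 78^2 = 6084 ≡ 8 (mod 217)
8^32 ≡ 8^2 = 64 ≡ 64 (mod 217)
8^64 ≡ 64^2 = 4096 ≡ 190 (mod 217)
8^128 ≡ 190^2 = 36100 ≡ 78 (mod 217)
216 = 128 + 64 + 16 + 8 in binary powers of 2.
So 8^216 ≡ 78 · 190 · 8 · 78 ≡ 8 (mod 217).
Since 8 ≠ 1, base 8 is a Fermat witness: 217 is composite.

8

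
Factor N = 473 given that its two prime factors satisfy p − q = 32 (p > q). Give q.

Since p = q + 32, we have 473 = q(q + 32), so q² + 32q − 473 = 0.
Discriminant: 32² + 4·473 = 1024 + 1892 = 2916; √2916 = 54.
q = (−32 + 54)/2 = 11, and p = q + 32 = 43.
Check: 11 · 43 = 473.

11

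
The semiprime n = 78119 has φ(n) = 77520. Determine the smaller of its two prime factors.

191

φ(n) = (p−1)(q−1) = n − (p+q) + 1, so p + q = 78119 − 77520 + 1 = 600.
p and q are the roots of t² − 600t + 78119 = 0.
Discriminant: 600² − 4·78119 = 360000 − 312476 = 47524; √47524 = 218.
q = (600 − 218)/2 = 191, p = (600 + 218)/2 = 409.
Check: 191 · 409 = 78119.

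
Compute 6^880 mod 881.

1

6^1 ≡ 6 (mod 881)
6^2 ≡ 6^2 = 36 ≡ 36 (mod 881)
6^4 ≡ 36^2 = 1296 ≡ 415 (mod 881)
6^8 ≡ 415^2 = 172225 ≡ 430 (mod 881)
6^16 ≡ 430^2 = 184900 ≡ 771 (mod 881)
6^32 ≡ 771^2 = 594441 ≡ 647 (mod 881)
6^64 ≡ 647^2 = 418609 ≡ 134 (mod 881)
6^128 ≡ 134^2 = 17956 ≡ 336 (mod 881)
6^256 ≡ 336^2 = 112896 ≡ 128 (mod 881)
6^512 ≡ 128^2 = 16384 ≡ 526 (mod 881)
880 = 512 + 256 + 64 + 32 + 16 in binary powers of 2.
So 6^880 ≡ 526 · 128 · 134 · 647 · 771 ≡ 1 (mod 881).
Since the result is 1, base 6 gives no evidence that 881 is composite.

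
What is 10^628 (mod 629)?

565

10^1 ≡ 10 (mod 629)
10^2 ≡ 10^2 = 100 ≡ 100 (mod 629)
10^4 ≡ 100^2 = 10000 ≡ 565 (mod 629)
10^8 ≡ 565^2 = 319225 ≡ 322 (mod 629)
10^16 ≡ 322^2 = 103684 ≡ 528 (mod 629)
10^32 ≡ 528^2 = 278784 ≡ 137 (mod 629)
10^64 ≡ 137^2 = 18769 ≡ 528 (mod 629)
10^128 ≡ 528^2 = 278784 ≡ 137 (mod 629)
10^256 ≡ 137^2 = 18769 ≡ 528 (mod 629)
10^512 ≡ 528^2 = 278784 ≡ 137 (mod 629)
628 = 512 + 64 + 32 + 16 + 4 in binary powers of 2.
So 10^628 ≡ 137 · 528 · 137 · 528 · 565 ≡ 565 (mod 629).
Since 565 ≠ 1, base 10 is a Fermat witness: 629 is composite.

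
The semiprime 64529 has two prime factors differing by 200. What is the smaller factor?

173

Since p = q + 200, we have 64529 = q(q + 200), so q² + 200q − 64529 = 0.
Discriminant: 200² + 4·64529 = 40000 + 258116 = 298116; √298116 = 546.
q = (−200 + 546)/2 = 173, and p = q + 200 = 373.
Check: 173 · 373 = 64529.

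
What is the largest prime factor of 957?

957 = 3 · 319
319 = 11 · 29
29 is prime.
So 957 = 3 · 11 · 29; the largest prime factor is 29.

29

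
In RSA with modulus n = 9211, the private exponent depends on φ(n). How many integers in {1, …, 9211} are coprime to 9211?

9000

Factor: 9211 = 61 · 151.
φ(9211) = (61−1) · (151−1) = 60 · 150 = 9000.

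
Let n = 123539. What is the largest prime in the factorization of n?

43

123539 = 13 · 9503
9503 = 13 · 731
731 = 17 · 43
43 is prime.
So 123539 = 13^2 · 17 · 43; the largest prime factor is 43.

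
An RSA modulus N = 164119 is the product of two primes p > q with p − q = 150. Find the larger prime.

Since p = q + 150, we have 164119 = q(q + 150), so q² + 150q − 164119 = 0.
Discriminant: 150² + 4·164119 = 22500 + 656476 = 678976; √678976 = 824.
q = (−150 + 824)/2 = 337, and p = q + 150 = 487.
Check: 337 · 487 = 164119.

487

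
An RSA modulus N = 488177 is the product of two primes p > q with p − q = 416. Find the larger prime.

Since p = q + 416, we have 488177 = q(q + 416), so q² + 416q − 488177 = 0.
Discriminant: 416² + 4·488177 = 173056 + 1952708 = 2125764; √2125764 = 1458.
q = (−416 + 1458)/2 = 521, and p = q + 416 = 937.
Check: 521 · 937 = 488177.

937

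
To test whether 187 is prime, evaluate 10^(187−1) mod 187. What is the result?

155

10^1 ≡ 10 (mod 187)
10^2 ≡ 10^2 = 100 ≡ 100 (mod 187)
10^4 ≡ 100^2 = 10000 ≡ 89 (mod 187)
10^8 ≡ 89^2 = 7921 ≡ 67 (mod 187)
10^16 ≡ 67^2 = 4489 ≡ 1 (mod 187)
10^32 ≡ 1^2 = 1 ≡ 1 (mod 187)
10^64 ≡ 1^2 = 1 ≡ 1 (mod 187)
10^128 ≡ 1^2 = 1 ≡ 1 (mod 187)
186 = 128 + 32 + 16 + 8 + 2 in binary powers of 2.
So 10^186 ≡ 1 · 1 · 1 · 67 · 100 ≡ 155 (mod 187).
Since 155 ≠ 1, base 10 is a Fermat witness: 187 is composite.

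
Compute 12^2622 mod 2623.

12^1 ≡ 12 (mod 2623)
12^2 ≡ 12^2 = 144 ≡ 144 (mod 2623)
12^4 ≡ 144^2 = 20736 ≡ 2375 (mod 2623)
12^8 ≡ 2375^2 = 5640625 ≡ 1175 (mod 2623)
12^16 ≡ 1175^2 = 1380625 ≡ 927 (mod 2623)
12^32 ≡ 927^2 = 859329 ≡ 1608 (mod 2623)
12^64 ≡ 1608^2 = 2585664 ≡ 2009 (mod 2623)
12^128 ≡ 2009^2 = 4036081 ≡ 1907 (mod 2623)
12^256 ≡ 1907^2 = 3636649 ≡ 1171 (mod 2623)
12^512 ≡ 1171^2 = 1371241 ≡ 2035 (mod 2623)
12^1024 ≡ 2035^2 = 4141225 ≡ 2131 (mod 2623)
12^2048 ≡ 2131^2 = 4541161 ≡ 748 (mod 2623)
2622 = 2048 + 512 + 32 + 16 + 8 + 4 + 2 in binary powers of 2.
So 12^2622 ≡ 748 · 2035 · 1608 · 927 · 1175 · 2375 · 144 ≡ 790 (mod 2623).
Since 790 ≠ 1, base 12 is a Fermat witness: 2623 is composite.

790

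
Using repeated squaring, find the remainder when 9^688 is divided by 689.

100

9^1 ≡ 9 (mod 689)
9^2 ≡ 9^2 = 81 ≡ 81 (mod 689)
9^4 ≡ 81^2 = 6561 ≡ 360 (mod 689)
9^8 ≡ 360^2 = 129600 ≡ 68 (mod 689)
9^16 ≡ 68^2 = 4624 ≡ 490 (mod 689)
9^32 ≡ 490^2 = 240100 ≡ 328 (mod 689)
9^64 ≡ 328^2 = 107584 ≡ 100 (mod 689)
9^128 ≡ 100^2 = 10000 ≡ 354 (mod 689)
9^256 ≡ 354^2 = 125316 ≡ 607 (mod 689)
9^512 ≡ 607^2 = 368449 ≡ 523 (mod 689)
688 = 512 + 128 + 32 + 16 in binary powers of 2.
So 9^688 ≡ 523 · 354 · 328 · 490 ≡ 100 (mod 689).
Since 100 ≠ 1, base 9 is a Fermat witness: 689 is composite.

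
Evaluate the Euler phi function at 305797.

Factor: 305797 = 59 · 71 · 73.
φ(305797) = (59−1) · (71−1) · (73−1) = 58 · 70 · 72 = 292320.

292320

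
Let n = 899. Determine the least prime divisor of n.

29

899 is odd.
Digit sum 26, not divisible by 3.
Ends in 9: not divisible by 5.
7: 899 = 7·128 + 3
11: 899 = 11·81 + 8
13: 899 = 13·69 + 2
17: 899 = 17·52 + 15
19: 899 = 19·47 + 6
23: 899 = 23·39 + 2
29: 899 = 29·31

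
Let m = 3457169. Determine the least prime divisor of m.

37

3457169 is odd.
Digit sum 35, not divisible by 3.
Ends in 9: not divisible by 5.
7: 3457169 = 7·493881 + 2
11: 3457169 = 11·314288 + 1
13: 3457169 = 13·265936 + 1
17: 3457169 = 17·203362 + 15
19: 3457169 = 19·181956 + 5
23: 3457169 = 23·150311 + 16
29: 3457169 = 29·119212 + 21
31: 3457169 = 31·111521 + 18
37: 3457169 = 37·93437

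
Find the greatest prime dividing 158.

158 = 2 · 79
79 is prime.
So 158 = 2 · 79; the largest prime factor is 79.

79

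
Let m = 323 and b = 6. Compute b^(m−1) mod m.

104

6^1 ≡ 6 (mod 323)
6^2 ≡ 6^2 = 36 ≡ 36 (mod 323)
6^4 ≡ 36^2 = 1296 ≡ 4 (mod 323)
6^8 ≡ 4^2 = 16 ≡ 16 (mod 323)
6^16 ≡ 16^2 = 256 ≡ 256 (mod 323)
6^32 ≡ 256^2 = 65536 ≡ 290 (mod 323)
6^64 ≡ 290^2 = 84100 ≡ 120 (mod 323)
6^128 ≡ 120^2 = 14400 ≡ 188 (mod 323)
6^256 ≡ 188^2 = 35344 ≡ 137 (mod 323)
322 = 256 + 64 + 2 in binary powers of 2.
So 6^322 ≡ 137 · 120 · 36 ≡ 104 (mod 323).
Since 104 ≠ 1, base 6 is a Fermat witness: 323 is composite.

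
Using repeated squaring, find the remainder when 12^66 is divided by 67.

12^1 ≡ 12 (mod 67)
12^2 ≡ 12^2 = 144 ≡ 10 (mod 67)
12^4 ≡ 10^2 = 100 ≡ 33 (mod 67)
12^8 ≡ 33^2 = 1089 ≡ 17 (mod 67)
12^16 ≡ 17^2 = 289 ≡ 21 (mod 67)
12^32 ≡ 21^2 = 441 ≡ 39 (mod 67)
12^64 ≡ 39^2 = 1521 ≡ 47 (mod 67)
66 = 64 + 2 in binary powers of 2.
So 12^66 ≡ 47 · 10 ≡ 1 (mod 67).
Since the result is 1, base 12 gives no evidence that 67 is composite.

1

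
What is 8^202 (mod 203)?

8^1 ≡ 8 (mod 203)
8^2 ≡ 8^2 = 64 ≡ 64 (mod 203)
8^4 ≡ 64^2 = 4096 ≡ 36 (mod 203)
8^8 ≡ 36^2 = 1296 ≡ 78 (mod 203)
8^16 ≡ 78^2 = 6084 ≡ 197 (mod 203)
8^32 ≡ 197^2 = 38809 ≡ 36 (mod 203)
8^64 ≡ 36^2 = 1296 ≡ 78 (mod 203)
8^128 ≡ 78^2 = 6084 ≡ 197 (mod 203)
202 = 128 + 64 + 8 + 2 in binary powers of 2.
So 8^202 ≡ 197 · 78 · 78 · 64 ≡ 71 (mod 203).
Since 71 ≠ 1, base 8 is a Fermat witness: 203 is composite.

71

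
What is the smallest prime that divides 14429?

14429 is odd.
Digit sum 20, not divisible by 3.
Ends in 9: not divisible by 5.
7: 14429 = 7·2061 + 2
11: 14429 = 11·1311 + 8
13: 14429 = 13·1109 + 12
17: 14429 = 17·848 + 13
19: 14429 = 19·759 + 8
23: 14429 = 23·627 + 8
29: 14429 = 29·497 + 16
31: 14429 = 31·465 + 14
37: 14429 = 37·389 + 36
41: 14429 = 41·351 + 38
43: 14429 = 43·335 + 24
47: 14429 = 47·307

47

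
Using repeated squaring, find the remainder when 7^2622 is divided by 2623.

1979

7^1 ≡ 7 (mod 2623)
7^2 ≡ 7^2 = 49 ≡ 49 (mod 2623)
7^4 ≡ 49^2 = 2401 ≡ 2401 (mod 2623)
7^8 ≡ 2401^2 = 5764801 ≡ 2070 (mod 2623)
7^16 ≡ 2070^2 = 4284900 ≡ 1541 (mod 2623)
7^32 ≡ 1541^2 = 2374681 ≡ 866 (mod 2623)
7^64 ≡ 866^2 = 749956 ≡ 2401 (mod 2623)
7^128 ≡ 2401^2 = 5764801 ≡ 2070 (mod 2623)
7^256 ≡ 2070^2 = 4284900 ≡ 1541 (mod 2623)
7^512 ≡ 1541^2 = 2374681 ≡ 866 (mod 2623)
7^1024 ≡ 866^2 = 749956 ≡ 2401 (mod 2623)
7^2048 ≡ 2401^2 = 5764801 ≡ 2070 (mod 2623)
2622 = 2048 + 512 + 32 + 16 + 8 + 4 + 2 in binary powers of 2.
So 7^2622 ≡ 2070 · 866 · 866 · 1541 · 2070 · 2401 · 49 ≡ 1979 (mod 2623).
Since 1979 ≠ 1, base 7 is a Fermat witness: 2623 is composite.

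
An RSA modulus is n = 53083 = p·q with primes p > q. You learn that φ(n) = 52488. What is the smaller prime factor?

109

φ(n) = (p−1)(q−1) = n − (p+q) + 1, so p + q = 53083 − 52488 + 1 = 596.
p and q are the roots of t² − 596t + 53083 = 0.
Discriminant: 596² − 4·53083 = 355216 − 212332 = 142884; √142884 = 378.
q = (596 − 378)/2 = 109, p = (596 + 378)/2 = 487.
Check: 109 · 487 = 53083.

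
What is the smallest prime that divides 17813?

17813 is odd.
Digit sum 20, not divisible by 3.
Ends in 3: not divisible by 5.
7: 17813 = 7·2544 + 5
11: 17813 = 11·1619 + 4
13: 17813 = 13·1370 + 3
17: 17813 = 17·1047 + 14
19: 17813 = 19·937 + 10
23: 17813 = 23·774 + 11
29: 17813 = 29·614 + 7
31: 17813 = 31·574 + 19
37: 17813 = 37·481 + 16
41: 17813 = 41·434 + 19
43: 17813 = 43·414 + 11
47: 17813 = 47·379

47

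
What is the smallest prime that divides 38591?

38591 is odd.
Digit sum 26, not divisible by 3.
Ends in 1: not divisible by 5.
7: 38591 = 7·5513

7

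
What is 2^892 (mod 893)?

2^1 ≡ 2 (mod 893)
2^2 ≡ 2^2 = 4 ≡ 4 (mod 893)
2^4 ≡ 4^2 = 16 ≡ 16 (mod 893)
2^8 ≡ 16^2 = 256 ≡ 256 (mod 893)
2^16 ≡ 256^2 = 65536 ≡ 347 (mod 893)
2^32 ≡ 347^2 = 120409 ≡ 747 (mod 893)
2^64 ≡ 747^2 = 558009 ≡ 777 (mod 893)
2^128 ≡ 777^2 = 603729 ≡ 61 (mod 893)
2^256 ≡ 61^2 = 3721 ≡ 149 (mod 893)
2^512 ≡ 149^2 = 22201 ≡ 769 (mod 893)
892 = 512 + 256 + 64 + 32 + 16 + 8 + 4 in binary powers of 2.
So 2^892 ≡ 769 · 149 · 777 · 747 · 347 · 256 · 16 ≡ 777 (mod 893).
Since 777 ≠ 1, base 2 is a Fermat witness: 893 is composite.

777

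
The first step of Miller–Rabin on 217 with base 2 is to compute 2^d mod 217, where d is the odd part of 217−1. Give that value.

217 − 1 = 216 = 2^3 · 27, so d = 27.
2^1 ≡ 2 (mod 217)
2^2 ≡ 2^2 = 4 ≡ 4 (mod 217)
2^4 ≡ 4^2 = 16 ≡ 16 (mod 217)
2^8 ≡ 16^2 = 256 ≡ 39 (mod 217)
2^16 ≡ 39^2 = 1521 ≡ 2 (mod 217)
27 = 16 + 8 + 2 + 1 in binary powers of 2.
So 2^27 ≡ 2 · 39 · 4 · 2 ≡ 190 (mod 217).
Squaring chain: 190 → 78 → 8; never reaches −1, so base 2 is a Miller–Rabin witness that 217 is composite.

190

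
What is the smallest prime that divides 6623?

6623 is odd.
Digit sum 17, not divisible by 3.
Ends in 3: not divisible by 5.
7: 6623 = 7·946 + 1
11: 6623 = 11·602 + 1
13: 6623 = 13·509 + 6
17: 6623 = 17·389 + 10
19: 6623 = 19·348 + 11
23: 6623 = 23·287 + 22
29: 6623 = 29·228 + 11
31: 6623 = 31·213 + 20
37: 6623 = 37·179

37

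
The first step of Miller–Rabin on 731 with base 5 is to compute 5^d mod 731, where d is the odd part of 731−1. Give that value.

632

731 − 1 = 730 = 2^1 · 365, so d = 365.
5^1 ≡ 5 (mod 731)
5^2 ≡ 5^2 = 25 ≡ 25 (mod 731)
5^4 ≡ 25^2 = 625 ≡ 625 (mod 731)
5^8 ≡ 625^2 = 390625 ≡ 271 (mod 731)
5^16 ≡ 271^2 = 73441 ≡ 341 (mod 731)
5^32 ≡ 341^2 = 116281 ≡ 52 (mod 731)
5^64 ≡ 52^2 = 2704 ≡ 511 (mod 731)
5^128 ≡ 511^2 = 261121 ≡ 154 (mod 731)
5^256 ≡ 154^2 = 23716 ≡ 324 (mod 731)
365 = 256 + 64 + 32 + 8 + 4 + 1 in binary powers of 2.
So 5^365 ≡ 324 · 511 · 52 · 271 · 625 · 5 ≡ 632 (mod 731).
Squaring chain: 632; never reaches −1, so base 5 is a Miller–Rabin witness that 731 is composite.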